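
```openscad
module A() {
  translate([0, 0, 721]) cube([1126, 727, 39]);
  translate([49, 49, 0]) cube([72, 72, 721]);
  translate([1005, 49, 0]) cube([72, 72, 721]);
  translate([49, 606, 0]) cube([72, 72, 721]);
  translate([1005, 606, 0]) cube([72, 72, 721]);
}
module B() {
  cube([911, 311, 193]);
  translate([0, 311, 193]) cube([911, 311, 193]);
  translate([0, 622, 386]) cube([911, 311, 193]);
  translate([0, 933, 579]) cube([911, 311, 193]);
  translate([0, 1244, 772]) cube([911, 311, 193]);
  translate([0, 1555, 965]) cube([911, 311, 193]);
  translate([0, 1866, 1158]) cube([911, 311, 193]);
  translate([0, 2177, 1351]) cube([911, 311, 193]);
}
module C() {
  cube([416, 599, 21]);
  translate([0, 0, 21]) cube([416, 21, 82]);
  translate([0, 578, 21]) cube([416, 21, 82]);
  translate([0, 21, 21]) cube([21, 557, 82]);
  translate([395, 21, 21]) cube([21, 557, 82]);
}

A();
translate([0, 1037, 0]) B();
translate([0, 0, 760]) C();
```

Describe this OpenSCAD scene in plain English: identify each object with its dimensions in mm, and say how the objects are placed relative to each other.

A is a table: top 1126 mm (x) × 727 mm (y), 39 mm thick, upper face at z = 760 mm, on four 72×72 mm square legs, each inset 49 mm from the nearest pair of top edges, running from z = 0 to the bottom of the top.

B is a run of 8 identical solid stair steps. Each tread is 911×311 mm and each step block is 193 mm high. Step 1 rests on the floor; step k is offset from step 1 by (k−1)×311 mm in y and (k−1)×193 mm in z.

C is an open-topped rectangular box: outside dimensions 416×599×103 mm, with a uniform wall and base thickness of 21 mm. The base is a full 416×599 slab on the floor; four walls sit on top of the base. The front and back walls (the −y and +y sides) span the full width; the two side walls fit between them.

The staircase is on the floor beside the table on its +y side. The open box is on top of the table.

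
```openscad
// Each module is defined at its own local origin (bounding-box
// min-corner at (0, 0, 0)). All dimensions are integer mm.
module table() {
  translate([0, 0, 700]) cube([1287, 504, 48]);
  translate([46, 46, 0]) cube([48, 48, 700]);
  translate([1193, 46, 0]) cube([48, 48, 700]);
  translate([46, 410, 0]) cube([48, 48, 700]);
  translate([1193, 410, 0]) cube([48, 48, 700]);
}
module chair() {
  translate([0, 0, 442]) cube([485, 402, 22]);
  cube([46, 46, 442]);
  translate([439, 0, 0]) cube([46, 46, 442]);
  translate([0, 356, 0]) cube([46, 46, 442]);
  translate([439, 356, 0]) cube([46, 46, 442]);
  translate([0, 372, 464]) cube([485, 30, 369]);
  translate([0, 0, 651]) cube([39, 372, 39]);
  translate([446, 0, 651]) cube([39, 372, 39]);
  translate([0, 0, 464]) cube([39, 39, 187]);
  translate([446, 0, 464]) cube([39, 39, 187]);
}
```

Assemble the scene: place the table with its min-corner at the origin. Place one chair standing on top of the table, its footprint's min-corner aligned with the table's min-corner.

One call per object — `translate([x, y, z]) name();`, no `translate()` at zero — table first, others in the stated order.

table();
translate([0, 0, 748]) chair();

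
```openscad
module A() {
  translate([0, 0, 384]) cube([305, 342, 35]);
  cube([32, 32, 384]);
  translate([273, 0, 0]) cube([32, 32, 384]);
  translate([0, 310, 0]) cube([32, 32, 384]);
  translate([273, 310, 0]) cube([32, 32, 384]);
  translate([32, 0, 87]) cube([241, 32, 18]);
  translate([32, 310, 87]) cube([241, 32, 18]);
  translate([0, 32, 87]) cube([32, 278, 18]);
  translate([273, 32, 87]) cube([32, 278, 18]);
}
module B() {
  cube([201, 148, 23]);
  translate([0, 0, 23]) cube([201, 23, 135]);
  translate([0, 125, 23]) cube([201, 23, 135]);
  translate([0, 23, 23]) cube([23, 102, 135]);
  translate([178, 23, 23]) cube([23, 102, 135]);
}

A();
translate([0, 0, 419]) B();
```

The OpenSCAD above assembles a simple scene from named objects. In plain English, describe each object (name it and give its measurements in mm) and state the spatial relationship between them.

A is a four-legged stool. The seat is 305×342 mm, 35 mm thick, top at z = 419 mm. It stands on four square legs, each 32×32 mm in cross-section, from z = 0 to the seat underside, each flush with a corner of the seat. Four stretchers, 32 mm wide and 18 mm tall, connect adjacent legs with their undersides at z = 87 mm, each running between the inner faces of the legs it joins and aligned with the legs' outer faces on the other axis.

B is an open-topped rectangular box: outside dimensions 201×148×158 mm, with a uniform wall and base thickness of 23 mm. The base is a full 201×148 slab on the floor; four walls sit on top of the base. The front and back walls (the −y and +y sides) span the full width; the two side walls fit between them.

The open box is on top of the stool.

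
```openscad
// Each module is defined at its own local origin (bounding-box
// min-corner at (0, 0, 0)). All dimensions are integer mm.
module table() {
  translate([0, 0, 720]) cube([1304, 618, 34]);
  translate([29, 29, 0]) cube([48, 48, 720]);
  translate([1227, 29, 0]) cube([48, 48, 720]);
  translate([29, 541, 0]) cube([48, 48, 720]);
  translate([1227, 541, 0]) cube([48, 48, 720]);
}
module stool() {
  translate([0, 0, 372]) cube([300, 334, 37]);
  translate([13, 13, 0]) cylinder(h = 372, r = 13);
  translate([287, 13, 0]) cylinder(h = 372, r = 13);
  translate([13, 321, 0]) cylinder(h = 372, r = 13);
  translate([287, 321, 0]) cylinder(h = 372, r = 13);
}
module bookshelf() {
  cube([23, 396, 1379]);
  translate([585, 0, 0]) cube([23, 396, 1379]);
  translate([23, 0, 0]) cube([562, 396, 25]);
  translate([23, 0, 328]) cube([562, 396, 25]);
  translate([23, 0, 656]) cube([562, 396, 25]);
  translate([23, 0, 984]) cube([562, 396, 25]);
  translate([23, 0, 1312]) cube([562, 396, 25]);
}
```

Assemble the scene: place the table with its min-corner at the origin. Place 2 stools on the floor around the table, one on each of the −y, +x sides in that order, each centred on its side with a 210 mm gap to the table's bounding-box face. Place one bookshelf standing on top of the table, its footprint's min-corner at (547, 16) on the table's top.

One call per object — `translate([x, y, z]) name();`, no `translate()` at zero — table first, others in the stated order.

table();
translate([502, -544, 0]) stool();
translate([1514, 142, 0]) stool();
translate([547, 16, 754]) bookshelf();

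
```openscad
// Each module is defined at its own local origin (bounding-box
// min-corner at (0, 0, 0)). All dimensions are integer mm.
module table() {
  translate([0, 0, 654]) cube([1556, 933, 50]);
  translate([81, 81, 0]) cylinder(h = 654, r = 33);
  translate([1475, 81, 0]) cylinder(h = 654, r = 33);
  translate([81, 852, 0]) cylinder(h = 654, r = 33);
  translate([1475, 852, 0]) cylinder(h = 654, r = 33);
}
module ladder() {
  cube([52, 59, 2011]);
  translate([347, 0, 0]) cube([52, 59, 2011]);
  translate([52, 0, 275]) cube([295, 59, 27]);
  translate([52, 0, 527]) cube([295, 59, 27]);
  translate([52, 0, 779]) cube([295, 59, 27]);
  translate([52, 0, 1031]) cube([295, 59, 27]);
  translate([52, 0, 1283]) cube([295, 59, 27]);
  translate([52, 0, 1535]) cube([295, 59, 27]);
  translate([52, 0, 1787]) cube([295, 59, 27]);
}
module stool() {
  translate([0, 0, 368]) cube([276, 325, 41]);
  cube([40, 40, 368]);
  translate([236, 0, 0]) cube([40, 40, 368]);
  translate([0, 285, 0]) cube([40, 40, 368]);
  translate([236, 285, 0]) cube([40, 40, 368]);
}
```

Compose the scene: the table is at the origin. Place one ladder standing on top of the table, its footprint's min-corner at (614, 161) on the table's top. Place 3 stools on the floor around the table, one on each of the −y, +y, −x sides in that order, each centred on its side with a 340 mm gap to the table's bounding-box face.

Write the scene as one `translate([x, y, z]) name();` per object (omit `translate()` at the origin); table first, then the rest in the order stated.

table();
translate([614, 161, 704]) ladder();
translate([640, -665, 0]) stool();
translate([640, 1273, 0]) stool();
translate([-616, 304, 0]) stool();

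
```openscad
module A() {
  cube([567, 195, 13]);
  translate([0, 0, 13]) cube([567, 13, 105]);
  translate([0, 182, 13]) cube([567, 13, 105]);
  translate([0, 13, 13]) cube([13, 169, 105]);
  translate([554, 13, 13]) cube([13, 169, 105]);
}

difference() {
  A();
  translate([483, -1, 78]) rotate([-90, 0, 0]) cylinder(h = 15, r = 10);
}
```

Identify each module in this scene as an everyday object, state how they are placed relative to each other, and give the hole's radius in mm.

A is an open box. The open box has a circular hole through its front wall. The hole's radius is 10 mm.

The subtracted cylinder has r = 10 mm.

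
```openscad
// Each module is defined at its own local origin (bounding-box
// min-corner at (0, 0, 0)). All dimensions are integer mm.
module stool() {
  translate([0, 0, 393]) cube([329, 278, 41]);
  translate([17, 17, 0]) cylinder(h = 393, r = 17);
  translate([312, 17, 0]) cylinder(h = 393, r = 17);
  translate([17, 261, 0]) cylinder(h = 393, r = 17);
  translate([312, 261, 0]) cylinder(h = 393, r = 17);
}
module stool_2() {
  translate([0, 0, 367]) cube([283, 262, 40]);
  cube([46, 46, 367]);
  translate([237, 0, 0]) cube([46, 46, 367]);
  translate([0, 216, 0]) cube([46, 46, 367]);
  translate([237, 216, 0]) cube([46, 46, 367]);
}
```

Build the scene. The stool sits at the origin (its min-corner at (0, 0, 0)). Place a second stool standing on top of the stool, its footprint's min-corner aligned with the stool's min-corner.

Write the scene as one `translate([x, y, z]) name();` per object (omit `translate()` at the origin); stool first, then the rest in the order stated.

stool();
translate([0, 0, 434]) stool_2();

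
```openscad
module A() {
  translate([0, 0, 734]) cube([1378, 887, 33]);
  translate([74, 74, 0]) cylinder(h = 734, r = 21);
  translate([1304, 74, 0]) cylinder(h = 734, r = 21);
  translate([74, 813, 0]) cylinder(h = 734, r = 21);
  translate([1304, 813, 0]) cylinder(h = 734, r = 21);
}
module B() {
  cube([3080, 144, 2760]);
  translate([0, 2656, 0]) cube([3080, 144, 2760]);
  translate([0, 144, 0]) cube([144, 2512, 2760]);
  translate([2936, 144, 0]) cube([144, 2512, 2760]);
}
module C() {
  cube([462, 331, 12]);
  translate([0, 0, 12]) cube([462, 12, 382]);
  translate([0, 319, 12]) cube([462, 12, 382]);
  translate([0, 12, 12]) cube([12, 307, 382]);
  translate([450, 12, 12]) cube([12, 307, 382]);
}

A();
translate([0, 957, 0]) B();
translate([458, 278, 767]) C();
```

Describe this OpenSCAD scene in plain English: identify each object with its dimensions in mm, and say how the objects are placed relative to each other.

A is a table: top 1378 mm (x) × 887 mm (y), 33 mm thick, upper face at z = 767 mm, on four round legs of 42 mm diameter, each leg's bounding box inset 53 mm from the nearest pair of top edges, running from z = 0 to the bottom of the top.

B is a box-shaped house frame (walls only): outside footprint 3080×2800 mm, wall height 2760 mm, wall thickness 144 mm. The two y-facing walls run the full x-width; the two x-facing walls fit between the inner faces of the y-facing walls.

C is an open-topped rectangular box: outside dimensions 462×331×394 mm, with a uniform wall and base thickness of 12 mm. The base is a full 462×331 slab on the floor; four walls sit on top of the base. The front and back walls (the −y and +y sides) span the full width; the two side walls fit between them.

The house frame is on the floor beside the table on its +y side. The open box is on top of the table, centred.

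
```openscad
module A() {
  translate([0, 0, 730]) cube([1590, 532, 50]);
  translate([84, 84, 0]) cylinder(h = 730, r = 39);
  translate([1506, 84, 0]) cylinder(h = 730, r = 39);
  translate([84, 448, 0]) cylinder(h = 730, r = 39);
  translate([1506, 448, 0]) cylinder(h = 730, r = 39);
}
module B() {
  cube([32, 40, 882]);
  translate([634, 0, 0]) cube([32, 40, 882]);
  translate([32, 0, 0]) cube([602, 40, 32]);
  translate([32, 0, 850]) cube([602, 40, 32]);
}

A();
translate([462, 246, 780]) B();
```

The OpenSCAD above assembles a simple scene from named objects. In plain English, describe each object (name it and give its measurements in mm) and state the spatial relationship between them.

A is a rectangular dining table. The top is 1590×532×50 mm with its upper surface at z = 780 mm. It stands on four round legs of 78 mm diameter, each leg's bounding box inset 45 mm from the nearest pair of top edges, running from the floor to the underside of the top.

B is a picture frame with a 602×818 mm rectangular opening (x by z) and a uniform 32 mm border on every side. Frame depth is 40 mm along y. It is built from two vertical stiles running the full outside height and two horizontal rails spanning the gap between the stiles.

The picture frame is on top of the table, centred.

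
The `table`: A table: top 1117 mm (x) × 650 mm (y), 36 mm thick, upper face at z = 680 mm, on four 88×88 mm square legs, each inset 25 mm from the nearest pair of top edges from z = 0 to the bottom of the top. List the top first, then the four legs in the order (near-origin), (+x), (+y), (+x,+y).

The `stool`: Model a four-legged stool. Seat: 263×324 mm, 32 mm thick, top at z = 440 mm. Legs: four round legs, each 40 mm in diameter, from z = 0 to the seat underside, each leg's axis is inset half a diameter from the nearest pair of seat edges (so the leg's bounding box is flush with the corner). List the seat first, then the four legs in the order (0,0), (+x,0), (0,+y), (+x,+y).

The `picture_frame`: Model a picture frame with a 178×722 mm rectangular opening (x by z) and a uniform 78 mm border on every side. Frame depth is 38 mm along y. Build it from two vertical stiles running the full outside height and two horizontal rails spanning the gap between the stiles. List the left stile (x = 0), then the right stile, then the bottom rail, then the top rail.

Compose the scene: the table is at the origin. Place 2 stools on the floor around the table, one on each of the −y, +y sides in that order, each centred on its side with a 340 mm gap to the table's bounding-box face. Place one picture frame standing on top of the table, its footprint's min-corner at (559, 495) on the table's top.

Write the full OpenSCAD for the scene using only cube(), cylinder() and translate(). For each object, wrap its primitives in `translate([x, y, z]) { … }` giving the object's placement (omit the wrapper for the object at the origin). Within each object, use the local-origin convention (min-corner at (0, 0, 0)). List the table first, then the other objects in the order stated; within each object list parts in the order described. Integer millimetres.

translate([0, 0, 644]) cube([1117, 650, 36]);
translate([25, 25, 0]) cube([88, 88, 644]);
translate([1004, 25, 0]) cube([88, 88, 644]);
translate([25, 537, 0]) cube([88, 88, 644]);
translate([1004, 537, 0]) cube([88, 88, 644]);
translate([427, -664, 0]) {
  translate([0, 0, 408]) cube([263, 324, 32]);
  translate([20, 20, 0]) cylinder(h = 408, r = 20);
  translate([243, 20, 0]) cylinder(h = 408, r = 20);
  translate([20, 304, 0]) cylinder(h = 408, r = 20);
  translate([243, 304, 0]) cylinder(h = 408, r = 20);
}
translate([427, 990, 0]) {
  translate([0, 0, 408]) cube([263, 324, 32]);
  translate([20, 20, 0]) cylinder(h = 408, r = 20);
  translate([243, 20, 0]) cylinder(h = 408, r = 20);
  translate([20, 304, 0]) cylinder(h = 408, r = 20);
  translate([243, 304, 0]) cylinder(h = 408, r = 20);
}
translate([559, 495, 680]) {
  cube([78, 38, 878]);
  translate([256, 0, 0]) cube([78, 38, 878]);
  translate([78, 0, 0]) cube([178, 38, 78]);
  translate([78, 0, 800]) cube([178, 38, 78]);
}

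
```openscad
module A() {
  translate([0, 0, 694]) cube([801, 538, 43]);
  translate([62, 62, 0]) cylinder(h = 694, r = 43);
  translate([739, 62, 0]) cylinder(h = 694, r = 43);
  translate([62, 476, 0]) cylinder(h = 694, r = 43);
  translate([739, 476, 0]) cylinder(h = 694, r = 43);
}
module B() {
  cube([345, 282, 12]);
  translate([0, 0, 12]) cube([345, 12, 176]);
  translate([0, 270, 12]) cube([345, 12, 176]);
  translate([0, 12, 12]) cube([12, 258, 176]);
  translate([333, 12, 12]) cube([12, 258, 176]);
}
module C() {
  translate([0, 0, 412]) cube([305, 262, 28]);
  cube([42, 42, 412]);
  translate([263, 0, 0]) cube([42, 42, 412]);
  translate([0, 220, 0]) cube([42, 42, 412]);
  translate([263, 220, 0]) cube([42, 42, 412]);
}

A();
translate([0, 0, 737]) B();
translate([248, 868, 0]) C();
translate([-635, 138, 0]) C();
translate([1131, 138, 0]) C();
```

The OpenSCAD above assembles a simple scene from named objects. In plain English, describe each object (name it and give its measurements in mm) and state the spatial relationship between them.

A is a rectangular dining table. The top is 801×538×43 mm with its upper surface at z = 737 mm. It stands on four round legs of 86 mm diameter, each leg's bounding box inset 19 mm from the nearest pair of top edges, running from the floor to the underside of the top.

B is an open-topped rectangular box: outside dimensions 345×282×188 mm, with a uniform wall and base thickness of 12 mm. The base is a full 345×282 slab on the floor; four walls sit on top of the base. The front and back walls (the −y and +y sides) span the full width; the two side walls fit between them.

C is a simple wooden stool: a rectangular seat 305 mm (x) by 262 mm (y), 28 mm thick, top face at z = 440 mm, on four square legs, each 42×42 mm in cross-section. The legs rest on z = 0, each flush with a corner of the seat.

The open box is on top of the table. Three stools sit around the table at the +y, −x, +x sides.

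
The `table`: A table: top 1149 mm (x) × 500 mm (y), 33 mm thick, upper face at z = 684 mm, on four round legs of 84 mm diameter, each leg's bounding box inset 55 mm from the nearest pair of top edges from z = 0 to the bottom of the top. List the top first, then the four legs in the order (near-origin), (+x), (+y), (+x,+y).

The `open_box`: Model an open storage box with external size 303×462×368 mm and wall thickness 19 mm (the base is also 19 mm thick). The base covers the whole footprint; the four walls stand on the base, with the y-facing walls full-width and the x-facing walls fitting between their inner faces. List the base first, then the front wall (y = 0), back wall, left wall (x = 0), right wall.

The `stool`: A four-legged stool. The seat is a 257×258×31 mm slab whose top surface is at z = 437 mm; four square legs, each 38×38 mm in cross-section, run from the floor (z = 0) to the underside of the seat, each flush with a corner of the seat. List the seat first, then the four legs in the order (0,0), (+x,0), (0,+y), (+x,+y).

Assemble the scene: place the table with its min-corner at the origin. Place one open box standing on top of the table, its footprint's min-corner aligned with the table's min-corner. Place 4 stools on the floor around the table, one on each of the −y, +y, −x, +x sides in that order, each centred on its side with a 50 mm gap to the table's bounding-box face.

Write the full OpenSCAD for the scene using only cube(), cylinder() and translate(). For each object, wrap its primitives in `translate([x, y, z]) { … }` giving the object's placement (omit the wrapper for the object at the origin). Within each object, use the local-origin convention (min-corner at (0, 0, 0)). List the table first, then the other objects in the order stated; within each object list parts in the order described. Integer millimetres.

translate([0, 0, 651]) cube([1149, 500, 33]);
translate([97, 97, 0]) cylinder(h = 651, r = 42);
translate([1052, 97, 0]) cylinder(h = 651, r = 42);
translate([97, 403, 0]) cylinder(h = 651, r = 42);
translate([1052, 403, 0]) cylinder(h = 651, r = 42);
translate([0, 0, 684]) {
  cube([303, 462, 19]);
  translate([0, 0, 19]) cube([303, 19, 349]);
  translate([0, 443, 19]) cube([303, 19, 349]);
  translate([0, 19, 19]) cube([19, 424, 349]);
  translate([284, 19, 19]) cube([19, 424, 349]);
}
translate([446, -308, 0]) {
  translate([0, 0, 406]) cube([257, 258, 31]);
  cube([38, 38, 406]);
  translate([219, 0, 0]) cube([38, 38, 406]);
  translate([0, 220, 0]) cube([38, 38, 406]);
  translate([219, 220, 0]) cube([38, 38, 406]);
}
translate([446, 550, 0]) {
  translate([0, 0, 406]) cube([257, 258, 31]);
  cube([38, 38, 406]);
  translate([219, 0, 0]) cube([38, 38, 406]);
  translate([0, 220, 0]) cube([38, 38, 406]);
  translate([219, 220, 0]) cube([38, 38, 406]);
}
translate([-307, 121, 0]) {
  translate([0, 0, 406]) cube([257, 258, 31]);
  cube([38, 38, 406]);
  translate([219, 0, 0]) cube([38, 38, 406]);
  translate([0, 220, 0]) cube([38, 38, 406]);
  translate([219, 220, 0]) cube([38, 38, 406]);
}
translate([1199, 121, 0]) {
  translate([0, 0, 406]) cube([257, 258, 31]);
  cube([38, 38, 406]);
  translate([219, 0, 0]) cube([38, 38, 406]);
  translate([0, 220, 0]) cube([38, 38, 406]);
  translate([219, 220, 0]) cube([38, 38, 406]);
}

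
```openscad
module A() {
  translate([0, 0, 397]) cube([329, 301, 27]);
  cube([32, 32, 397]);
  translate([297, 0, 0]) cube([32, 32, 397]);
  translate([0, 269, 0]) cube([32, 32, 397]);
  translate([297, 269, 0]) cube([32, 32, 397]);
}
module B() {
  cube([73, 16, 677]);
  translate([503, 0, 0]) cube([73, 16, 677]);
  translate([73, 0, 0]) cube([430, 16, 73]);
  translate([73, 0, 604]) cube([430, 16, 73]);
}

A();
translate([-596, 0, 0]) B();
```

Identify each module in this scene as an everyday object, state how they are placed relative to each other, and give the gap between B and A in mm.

A is a stool. B is a picture frame. The picture frame is on the floor beside the stool on its −x side. The gap between the picture frame and the stool is 20 mm.

The picture frame's nearest face is 20 mm from the stool's −x face.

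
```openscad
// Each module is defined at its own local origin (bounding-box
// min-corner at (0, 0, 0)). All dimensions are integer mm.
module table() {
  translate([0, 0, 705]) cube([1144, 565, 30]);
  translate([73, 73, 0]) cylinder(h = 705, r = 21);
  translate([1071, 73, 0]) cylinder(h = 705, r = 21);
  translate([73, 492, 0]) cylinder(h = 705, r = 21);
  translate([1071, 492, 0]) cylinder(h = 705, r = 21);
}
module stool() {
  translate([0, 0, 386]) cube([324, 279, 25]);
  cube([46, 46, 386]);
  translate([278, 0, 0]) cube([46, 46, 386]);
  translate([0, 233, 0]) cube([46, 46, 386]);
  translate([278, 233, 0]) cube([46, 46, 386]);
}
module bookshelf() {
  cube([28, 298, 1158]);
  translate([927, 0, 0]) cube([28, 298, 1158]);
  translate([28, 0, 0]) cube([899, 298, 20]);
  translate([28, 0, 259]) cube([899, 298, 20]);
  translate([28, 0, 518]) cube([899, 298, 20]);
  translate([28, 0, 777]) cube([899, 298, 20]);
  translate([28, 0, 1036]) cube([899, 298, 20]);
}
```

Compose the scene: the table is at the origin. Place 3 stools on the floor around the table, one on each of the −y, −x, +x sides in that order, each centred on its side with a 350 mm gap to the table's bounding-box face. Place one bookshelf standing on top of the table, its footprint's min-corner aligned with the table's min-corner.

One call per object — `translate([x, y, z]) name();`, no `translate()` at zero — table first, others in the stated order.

table();
translate([410, -629, 0]) stool();
translate([-674, 143, 0]) stool();
translate([1494, 143, 0]) stool();
translate([0, 0, 735]) bookshelf();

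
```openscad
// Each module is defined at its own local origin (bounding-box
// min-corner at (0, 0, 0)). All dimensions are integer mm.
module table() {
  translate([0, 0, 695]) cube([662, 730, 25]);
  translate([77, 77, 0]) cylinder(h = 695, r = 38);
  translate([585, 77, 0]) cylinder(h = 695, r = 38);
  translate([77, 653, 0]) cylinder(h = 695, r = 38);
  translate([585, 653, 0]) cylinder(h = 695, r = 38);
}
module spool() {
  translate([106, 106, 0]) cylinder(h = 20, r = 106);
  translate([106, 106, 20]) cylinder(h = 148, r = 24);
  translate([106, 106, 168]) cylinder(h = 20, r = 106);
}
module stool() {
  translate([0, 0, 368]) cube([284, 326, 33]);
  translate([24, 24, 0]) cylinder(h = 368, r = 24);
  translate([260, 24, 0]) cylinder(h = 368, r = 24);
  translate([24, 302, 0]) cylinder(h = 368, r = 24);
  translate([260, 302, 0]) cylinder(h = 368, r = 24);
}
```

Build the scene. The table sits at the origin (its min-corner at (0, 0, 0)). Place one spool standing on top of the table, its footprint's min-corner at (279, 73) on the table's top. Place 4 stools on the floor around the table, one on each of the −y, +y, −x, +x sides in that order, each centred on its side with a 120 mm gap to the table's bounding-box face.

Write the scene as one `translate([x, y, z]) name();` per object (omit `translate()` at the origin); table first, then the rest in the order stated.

table();
translate([279, 73, 720]) spool();
translate([189, -446, 0]) stool();
translate([189, 850, 0]) stool();
translate([-404, 202, 0]) stool();
translate([782, 202, 0]) stool();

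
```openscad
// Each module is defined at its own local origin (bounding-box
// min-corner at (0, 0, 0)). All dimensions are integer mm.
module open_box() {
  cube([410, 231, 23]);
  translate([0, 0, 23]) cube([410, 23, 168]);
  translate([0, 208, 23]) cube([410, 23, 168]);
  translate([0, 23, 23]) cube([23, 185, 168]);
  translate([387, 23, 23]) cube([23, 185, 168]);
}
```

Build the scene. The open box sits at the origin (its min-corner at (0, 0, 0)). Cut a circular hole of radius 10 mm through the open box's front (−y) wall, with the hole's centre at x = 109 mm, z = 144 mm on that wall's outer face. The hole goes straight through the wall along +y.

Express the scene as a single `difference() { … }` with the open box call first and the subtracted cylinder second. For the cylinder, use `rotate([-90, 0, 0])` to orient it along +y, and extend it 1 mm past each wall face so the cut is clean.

difference() {
  open_box();
  translate([109, -1, 144]) rotate([-90, 0, 0]) cylinder(h = 25, r = 10);
}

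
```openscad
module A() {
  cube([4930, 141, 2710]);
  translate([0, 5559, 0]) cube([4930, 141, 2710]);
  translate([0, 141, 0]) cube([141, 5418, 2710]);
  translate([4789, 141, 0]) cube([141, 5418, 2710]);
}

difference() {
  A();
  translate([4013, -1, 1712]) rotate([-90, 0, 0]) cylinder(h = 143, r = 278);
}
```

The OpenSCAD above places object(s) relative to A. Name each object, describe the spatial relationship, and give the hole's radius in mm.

A is a house frame. The house frame has a circular hole through its front wall. The hole's radius is 278 mm.

The subtracted cylinder has r = 278 mm.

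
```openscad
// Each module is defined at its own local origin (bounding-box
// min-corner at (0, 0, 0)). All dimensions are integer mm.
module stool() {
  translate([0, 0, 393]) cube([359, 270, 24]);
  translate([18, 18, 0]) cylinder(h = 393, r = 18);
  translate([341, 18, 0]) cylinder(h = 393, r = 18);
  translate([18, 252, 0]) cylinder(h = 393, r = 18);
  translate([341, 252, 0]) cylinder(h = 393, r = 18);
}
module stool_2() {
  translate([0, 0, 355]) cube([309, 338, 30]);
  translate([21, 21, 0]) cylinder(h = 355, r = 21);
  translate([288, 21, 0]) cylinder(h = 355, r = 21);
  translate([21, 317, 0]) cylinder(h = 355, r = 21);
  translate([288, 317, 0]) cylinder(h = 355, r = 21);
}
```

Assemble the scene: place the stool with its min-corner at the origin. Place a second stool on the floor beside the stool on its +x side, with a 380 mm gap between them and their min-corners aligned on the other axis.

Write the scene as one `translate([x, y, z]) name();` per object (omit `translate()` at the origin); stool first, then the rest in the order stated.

stool();
translate([739, 0, 0]) stool_2();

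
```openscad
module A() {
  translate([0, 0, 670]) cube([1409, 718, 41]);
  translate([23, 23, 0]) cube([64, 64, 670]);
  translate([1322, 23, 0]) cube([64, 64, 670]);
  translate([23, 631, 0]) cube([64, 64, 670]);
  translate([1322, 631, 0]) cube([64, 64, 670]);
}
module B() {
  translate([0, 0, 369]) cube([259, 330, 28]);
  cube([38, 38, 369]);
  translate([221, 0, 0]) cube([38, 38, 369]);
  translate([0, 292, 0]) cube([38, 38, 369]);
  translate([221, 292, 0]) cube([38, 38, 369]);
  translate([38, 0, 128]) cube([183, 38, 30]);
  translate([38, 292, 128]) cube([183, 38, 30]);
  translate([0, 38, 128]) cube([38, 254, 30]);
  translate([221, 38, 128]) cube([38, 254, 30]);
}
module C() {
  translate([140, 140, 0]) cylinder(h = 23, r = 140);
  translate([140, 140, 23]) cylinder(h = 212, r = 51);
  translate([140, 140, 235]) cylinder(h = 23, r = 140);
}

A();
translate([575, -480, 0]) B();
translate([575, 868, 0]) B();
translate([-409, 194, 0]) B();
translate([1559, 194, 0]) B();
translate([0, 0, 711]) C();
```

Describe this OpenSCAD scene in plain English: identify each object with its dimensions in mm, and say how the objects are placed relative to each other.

A is a table: top 1409 mm (x) × 718 mm (y), 41 mm thick, upper face at z = 711 mm, on four 64×64 mm square legs, each inset 23 mm from the nearest pair of top edges, running from z = 0 to the bottom of the top.

B is a four-legged stool. The seat is 259×330 mm, 28 mm thick, top at z = 397 mm. It stands on four square legs, each 38×38 mm in cross-section, from z = 0 to the seat underside, each flush with a corner of the seat. Four stretchers, 38 mm wide and 30 mm tall, connect adjacent legs with their undersides at z = 128 mm, each running between the inner faces of the legs it joins and aligned with the legs' outer faces on the other axis.

C is a spool: two coaxial disc flanges of radius 140 mm and thickness 23 mm, joined by a core cylinder of radius 51 mm and height 212 mm. The lower flange rests on z = 0 and the three cylinders share a vertical axis.

Four stools sit around the table at the −y, +y, −x, +x sides. The spool is on top of the table.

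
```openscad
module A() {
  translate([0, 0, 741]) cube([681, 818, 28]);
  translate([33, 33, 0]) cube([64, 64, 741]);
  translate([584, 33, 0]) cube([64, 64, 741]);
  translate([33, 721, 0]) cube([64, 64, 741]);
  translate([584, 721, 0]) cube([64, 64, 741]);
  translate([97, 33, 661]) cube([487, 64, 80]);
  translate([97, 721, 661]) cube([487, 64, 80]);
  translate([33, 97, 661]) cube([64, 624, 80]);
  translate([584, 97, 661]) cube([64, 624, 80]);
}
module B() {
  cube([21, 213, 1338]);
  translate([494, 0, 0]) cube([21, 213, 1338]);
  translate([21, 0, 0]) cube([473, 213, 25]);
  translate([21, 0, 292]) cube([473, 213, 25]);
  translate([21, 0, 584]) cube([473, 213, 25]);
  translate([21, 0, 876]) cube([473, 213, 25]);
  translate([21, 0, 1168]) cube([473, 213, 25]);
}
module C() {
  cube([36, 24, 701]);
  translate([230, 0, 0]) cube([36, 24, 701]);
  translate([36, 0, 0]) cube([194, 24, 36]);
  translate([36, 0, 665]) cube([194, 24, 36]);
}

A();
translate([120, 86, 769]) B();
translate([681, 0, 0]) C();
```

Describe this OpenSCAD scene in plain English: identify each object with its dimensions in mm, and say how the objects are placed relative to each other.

A is a table with a 681×818 mm rectangular top, 28 mm thick, top surface at z = 769 mm, supported by four 64×64 mm square legs, each inset 33 mm from the nearest pair of top edges, running from the floor. Four apron rails, 64 mm thick and 80 mm tall, run between adjacent legs with their top edges flush with the underside of the top and their outer faces flush with the legs' outer faces.

B is a bookshelf 515 mm wide overall, 213 mm deep and 1338 mm tall. The two sides are 21 mm thick vertical panels. 5 horizontal shelves of 25 mm thickness span between the inner faces of the sides; the lowest shelf sits on the floor and shelves are stacked with a clear vertical gap of 267 mm between each pair.

C is a picture frame with a 194×629 mm rectangular opening (x by z) and a uniform 36 mm border on every side. Frame depth is 24 mm along y. It is built from two vertical stiles running the full outside height and two horizontal rails spanning the gap between the stiles.

The bookshelf is on top of the table. The picture frame is against the table's +x side, with their −y faces flush.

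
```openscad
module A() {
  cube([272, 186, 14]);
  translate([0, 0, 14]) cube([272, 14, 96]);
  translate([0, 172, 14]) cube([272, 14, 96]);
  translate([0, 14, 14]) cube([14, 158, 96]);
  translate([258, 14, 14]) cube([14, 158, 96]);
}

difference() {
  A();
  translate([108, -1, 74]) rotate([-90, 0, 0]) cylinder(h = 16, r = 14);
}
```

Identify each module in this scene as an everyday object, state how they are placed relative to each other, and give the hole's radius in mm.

The subtracted cylinder has r = 14 mm.

A is an open box. The open box has a circular hole through its front wall. The hole's radius is 14 mm.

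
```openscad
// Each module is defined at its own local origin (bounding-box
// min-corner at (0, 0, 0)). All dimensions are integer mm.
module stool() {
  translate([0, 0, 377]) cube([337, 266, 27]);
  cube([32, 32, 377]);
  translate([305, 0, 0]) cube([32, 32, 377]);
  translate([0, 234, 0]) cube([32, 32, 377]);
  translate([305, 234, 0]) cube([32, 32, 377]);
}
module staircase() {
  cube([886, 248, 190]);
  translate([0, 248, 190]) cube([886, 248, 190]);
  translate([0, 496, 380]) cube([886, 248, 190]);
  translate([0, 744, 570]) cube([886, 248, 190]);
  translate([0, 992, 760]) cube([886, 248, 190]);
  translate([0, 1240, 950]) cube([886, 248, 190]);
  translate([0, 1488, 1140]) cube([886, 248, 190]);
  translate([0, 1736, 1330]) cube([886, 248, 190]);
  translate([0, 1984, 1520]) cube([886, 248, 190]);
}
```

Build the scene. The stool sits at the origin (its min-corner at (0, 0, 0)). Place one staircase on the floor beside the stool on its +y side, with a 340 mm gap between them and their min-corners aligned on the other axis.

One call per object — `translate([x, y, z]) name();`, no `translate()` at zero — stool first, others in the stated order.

stool();
translate([0, 606, 0]) staircase();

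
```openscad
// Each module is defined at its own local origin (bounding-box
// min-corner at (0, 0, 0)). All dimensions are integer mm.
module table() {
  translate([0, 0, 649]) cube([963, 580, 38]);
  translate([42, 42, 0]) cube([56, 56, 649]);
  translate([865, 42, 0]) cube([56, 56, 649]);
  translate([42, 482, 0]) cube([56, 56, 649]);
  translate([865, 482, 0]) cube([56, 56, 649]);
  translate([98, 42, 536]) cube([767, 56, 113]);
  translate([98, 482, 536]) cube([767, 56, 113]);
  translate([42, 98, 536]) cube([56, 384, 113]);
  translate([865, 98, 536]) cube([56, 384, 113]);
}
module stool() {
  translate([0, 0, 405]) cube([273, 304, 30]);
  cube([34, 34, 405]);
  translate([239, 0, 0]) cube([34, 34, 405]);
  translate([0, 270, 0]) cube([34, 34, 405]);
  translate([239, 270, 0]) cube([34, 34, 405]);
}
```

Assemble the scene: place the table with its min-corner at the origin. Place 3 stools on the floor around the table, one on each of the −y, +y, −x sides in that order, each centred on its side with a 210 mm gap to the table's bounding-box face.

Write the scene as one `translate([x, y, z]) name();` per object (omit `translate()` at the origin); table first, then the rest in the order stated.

table();
translate([345, -514, 0]) stool();
translate([345, 790, 0]) stool();
translate([-483, 138, 0]) stool();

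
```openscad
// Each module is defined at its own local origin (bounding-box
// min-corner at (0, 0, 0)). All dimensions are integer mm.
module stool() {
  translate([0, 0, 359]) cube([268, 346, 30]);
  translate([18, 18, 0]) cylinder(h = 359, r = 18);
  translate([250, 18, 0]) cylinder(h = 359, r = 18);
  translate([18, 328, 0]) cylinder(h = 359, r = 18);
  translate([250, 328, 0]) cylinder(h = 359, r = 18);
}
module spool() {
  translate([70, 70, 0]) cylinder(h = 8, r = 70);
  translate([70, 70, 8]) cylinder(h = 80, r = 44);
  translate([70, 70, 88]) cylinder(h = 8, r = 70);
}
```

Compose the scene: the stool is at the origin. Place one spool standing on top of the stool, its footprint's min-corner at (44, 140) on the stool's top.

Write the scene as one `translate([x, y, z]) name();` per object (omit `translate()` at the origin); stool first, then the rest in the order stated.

stool();
translate([44, 140, 389]) spool();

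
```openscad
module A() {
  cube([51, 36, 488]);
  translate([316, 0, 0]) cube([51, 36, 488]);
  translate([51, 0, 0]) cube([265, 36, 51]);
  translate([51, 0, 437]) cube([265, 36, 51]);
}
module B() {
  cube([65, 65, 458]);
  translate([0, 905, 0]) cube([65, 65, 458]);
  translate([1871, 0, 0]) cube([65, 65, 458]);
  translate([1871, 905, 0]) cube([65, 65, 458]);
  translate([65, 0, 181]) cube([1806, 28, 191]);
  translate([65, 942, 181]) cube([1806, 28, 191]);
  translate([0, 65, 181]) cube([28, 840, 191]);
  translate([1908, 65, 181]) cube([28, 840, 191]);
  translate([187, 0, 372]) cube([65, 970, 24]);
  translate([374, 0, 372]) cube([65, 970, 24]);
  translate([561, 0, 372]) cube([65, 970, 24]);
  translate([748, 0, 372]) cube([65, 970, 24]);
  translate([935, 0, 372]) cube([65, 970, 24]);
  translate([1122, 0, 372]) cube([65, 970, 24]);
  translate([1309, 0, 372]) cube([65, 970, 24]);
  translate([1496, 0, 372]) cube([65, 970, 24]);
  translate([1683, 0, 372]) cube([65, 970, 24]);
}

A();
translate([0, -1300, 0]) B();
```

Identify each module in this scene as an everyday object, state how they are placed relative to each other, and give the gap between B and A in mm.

The bed frame's nearest face is 330 mm from the picture frame's −y face.

A is a picture frame. B is a bed frame. The bed frame is on the floor beside the picture frame on its −y side. The gap between the bed frame and the picture frame is 330 mm.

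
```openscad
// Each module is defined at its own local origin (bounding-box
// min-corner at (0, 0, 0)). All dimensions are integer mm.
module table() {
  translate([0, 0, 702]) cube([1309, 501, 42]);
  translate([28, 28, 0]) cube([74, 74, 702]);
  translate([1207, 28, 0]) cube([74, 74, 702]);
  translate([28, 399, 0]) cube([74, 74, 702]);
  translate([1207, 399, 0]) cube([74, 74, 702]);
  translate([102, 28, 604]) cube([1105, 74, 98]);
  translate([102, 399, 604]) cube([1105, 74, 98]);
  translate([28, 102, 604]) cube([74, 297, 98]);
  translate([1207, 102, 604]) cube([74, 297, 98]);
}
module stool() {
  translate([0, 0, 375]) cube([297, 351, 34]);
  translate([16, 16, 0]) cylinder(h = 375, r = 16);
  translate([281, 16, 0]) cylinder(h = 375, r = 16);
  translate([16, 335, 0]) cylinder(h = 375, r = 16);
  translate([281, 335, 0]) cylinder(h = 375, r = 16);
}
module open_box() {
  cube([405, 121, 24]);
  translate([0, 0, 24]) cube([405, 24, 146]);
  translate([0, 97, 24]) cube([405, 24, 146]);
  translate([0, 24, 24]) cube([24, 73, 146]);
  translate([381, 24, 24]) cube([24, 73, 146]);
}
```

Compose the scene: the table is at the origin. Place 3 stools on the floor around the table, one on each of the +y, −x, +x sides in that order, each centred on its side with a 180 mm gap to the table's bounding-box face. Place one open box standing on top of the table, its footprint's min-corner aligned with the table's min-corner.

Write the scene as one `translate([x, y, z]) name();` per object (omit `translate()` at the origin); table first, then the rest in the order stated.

table();
translate([506, 681, 0]) stool();
translate([-477, 75, 0]) stool();
translate([1489, 75, 0]) stool();
translate([0, 0, 744]) open_box();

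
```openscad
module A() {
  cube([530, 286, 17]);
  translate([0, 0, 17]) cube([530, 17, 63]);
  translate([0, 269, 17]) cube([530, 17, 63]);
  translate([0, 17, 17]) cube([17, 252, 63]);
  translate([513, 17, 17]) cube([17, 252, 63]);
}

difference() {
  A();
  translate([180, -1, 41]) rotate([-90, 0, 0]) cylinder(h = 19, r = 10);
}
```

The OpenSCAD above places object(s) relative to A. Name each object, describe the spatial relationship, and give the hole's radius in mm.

A is an open box. The open box has a circular hole through its front wall. The hole's radius is 10 mm.

The subtracted cylinder has r = 10 mm.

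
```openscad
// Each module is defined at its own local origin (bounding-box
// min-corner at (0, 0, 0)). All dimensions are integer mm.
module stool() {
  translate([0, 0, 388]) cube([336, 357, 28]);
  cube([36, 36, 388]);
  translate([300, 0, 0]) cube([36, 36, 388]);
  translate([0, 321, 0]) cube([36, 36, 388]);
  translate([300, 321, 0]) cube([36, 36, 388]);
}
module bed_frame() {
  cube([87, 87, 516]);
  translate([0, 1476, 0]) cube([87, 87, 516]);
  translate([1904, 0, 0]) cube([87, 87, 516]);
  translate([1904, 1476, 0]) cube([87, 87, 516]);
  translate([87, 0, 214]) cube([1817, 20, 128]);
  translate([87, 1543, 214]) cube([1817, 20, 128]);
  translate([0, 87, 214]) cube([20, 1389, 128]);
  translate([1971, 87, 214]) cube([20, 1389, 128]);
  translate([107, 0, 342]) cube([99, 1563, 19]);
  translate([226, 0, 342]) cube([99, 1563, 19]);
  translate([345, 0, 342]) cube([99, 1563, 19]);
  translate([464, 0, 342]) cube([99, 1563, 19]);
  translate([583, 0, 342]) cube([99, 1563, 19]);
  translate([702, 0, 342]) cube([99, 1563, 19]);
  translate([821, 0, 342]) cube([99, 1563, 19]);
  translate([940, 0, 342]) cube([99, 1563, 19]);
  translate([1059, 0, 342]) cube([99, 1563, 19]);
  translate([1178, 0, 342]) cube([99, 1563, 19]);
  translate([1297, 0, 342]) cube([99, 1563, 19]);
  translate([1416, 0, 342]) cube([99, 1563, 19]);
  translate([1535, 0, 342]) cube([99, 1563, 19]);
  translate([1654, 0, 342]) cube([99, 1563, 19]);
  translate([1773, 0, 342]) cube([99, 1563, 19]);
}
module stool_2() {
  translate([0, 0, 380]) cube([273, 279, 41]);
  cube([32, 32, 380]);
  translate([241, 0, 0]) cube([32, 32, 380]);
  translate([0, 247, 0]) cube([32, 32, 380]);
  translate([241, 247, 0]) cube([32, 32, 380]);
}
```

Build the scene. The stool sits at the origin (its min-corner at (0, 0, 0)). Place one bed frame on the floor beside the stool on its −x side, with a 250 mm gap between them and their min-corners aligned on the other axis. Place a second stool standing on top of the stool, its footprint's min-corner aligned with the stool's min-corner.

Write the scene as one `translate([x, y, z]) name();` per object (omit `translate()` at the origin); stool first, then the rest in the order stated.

stool();
translate([-2241, 0, 0]) bed_frame();
translate([0, 0, 416]) stool_2();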